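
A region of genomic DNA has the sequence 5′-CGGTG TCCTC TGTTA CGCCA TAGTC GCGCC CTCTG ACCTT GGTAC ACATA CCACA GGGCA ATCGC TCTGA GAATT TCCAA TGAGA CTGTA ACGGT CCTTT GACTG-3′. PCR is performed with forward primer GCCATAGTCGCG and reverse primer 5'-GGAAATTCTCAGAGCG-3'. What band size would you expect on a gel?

Scanning the template, GCCATAGTCGCG occurs at positions 17–28; this primer anneals to the bottom strand there with its 3' end pointing downstream.
Reverse complement of the reverse primer: CGCTCTGAGAATTTCC. This occurs on the top strand at positions 63–78.
Amplicon spans positions 17–78: 62 bp.

62 bp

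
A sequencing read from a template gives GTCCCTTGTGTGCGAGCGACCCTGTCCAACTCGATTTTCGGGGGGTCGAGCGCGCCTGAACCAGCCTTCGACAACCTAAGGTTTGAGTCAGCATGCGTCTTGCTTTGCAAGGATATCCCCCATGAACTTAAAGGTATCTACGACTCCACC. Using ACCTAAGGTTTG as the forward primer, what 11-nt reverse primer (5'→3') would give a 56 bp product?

The forward primer binds at positions 74–85, so a 56 bp product ends at position 74 + 56 − 1 = 129.
The reverse primer anneals to the top strand over positions 119–129, i.e. to CCCATGAACTT.
Its sequence written 5'→3' is the reverse complement: AAGTTCATGGG.

5'-AAGTTCATGGG-3'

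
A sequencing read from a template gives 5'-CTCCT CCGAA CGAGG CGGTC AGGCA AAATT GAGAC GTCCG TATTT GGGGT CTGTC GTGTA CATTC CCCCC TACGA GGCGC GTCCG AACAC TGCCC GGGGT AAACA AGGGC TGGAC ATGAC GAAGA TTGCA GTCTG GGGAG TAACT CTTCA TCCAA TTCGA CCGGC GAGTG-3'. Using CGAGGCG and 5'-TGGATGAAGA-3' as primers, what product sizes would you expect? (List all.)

144 bp, 82 bp

The forward primer CGAGGCG matches the top strand at positions 11–17, 73–79.
The reverse primer's reverse complement is TCTTCATCCA, matching at positions 145–154.
Each forward site pairs with the reverse site to give a product ending at position 154: sizes 144, 82 bp.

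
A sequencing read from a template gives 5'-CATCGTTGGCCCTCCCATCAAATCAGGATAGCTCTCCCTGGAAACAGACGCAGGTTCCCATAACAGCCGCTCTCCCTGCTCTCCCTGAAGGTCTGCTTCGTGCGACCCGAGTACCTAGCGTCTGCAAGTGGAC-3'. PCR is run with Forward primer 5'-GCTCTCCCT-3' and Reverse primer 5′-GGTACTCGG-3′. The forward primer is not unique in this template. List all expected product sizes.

The forward primer GCTCTCCCT matches the top strand at positions 31–39, 69–77, 78–86.
The reverse primer's reverse complement is CCGAGTACC, matching at positions 107–115.
Each forward site pairs with the reverse site to give a product ending at position 115: sizes 85, 47, 38 bp.

85 bp, 47 bp, 38 bp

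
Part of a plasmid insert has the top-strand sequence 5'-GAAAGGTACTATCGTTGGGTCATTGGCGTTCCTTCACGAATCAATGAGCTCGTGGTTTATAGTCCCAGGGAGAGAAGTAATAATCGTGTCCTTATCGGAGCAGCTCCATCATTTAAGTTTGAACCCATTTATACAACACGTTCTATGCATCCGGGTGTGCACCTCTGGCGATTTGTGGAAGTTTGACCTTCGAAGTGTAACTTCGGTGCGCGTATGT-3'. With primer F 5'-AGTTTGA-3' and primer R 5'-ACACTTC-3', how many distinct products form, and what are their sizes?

The forward primer AGTTTGA matches the top strand at positions 116–122, 180–186.
The reverse primer's reverse complement is GAAGTGT, matching at positions 192–198.
Each forward site pairs with the reverse site to give a product ending at position 198: sizes 83, 19 bp.

Two products: 83 bp, 19 bp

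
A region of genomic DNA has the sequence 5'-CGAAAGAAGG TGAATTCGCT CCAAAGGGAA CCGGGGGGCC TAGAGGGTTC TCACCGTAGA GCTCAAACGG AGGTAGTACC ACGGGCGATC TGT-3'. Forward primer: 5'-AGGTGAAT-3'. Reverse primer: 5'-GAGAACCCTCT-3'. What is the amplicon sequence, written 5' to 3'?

5'-AGGTGAATTCGCTCCAAAGGGAACCGGGGGGCCTAGAGGGTTCTC-3'

The forward primer matches the template at positions 8–15.
Taking the reverse complement of GAGAACCCTCT gives AGAGGGTTCTC, found at positions 42–52 on the template; the primer anneals here to the top strand with its 3' end pointing upstream.
The product is the template from position 8 through 52 (45 bp).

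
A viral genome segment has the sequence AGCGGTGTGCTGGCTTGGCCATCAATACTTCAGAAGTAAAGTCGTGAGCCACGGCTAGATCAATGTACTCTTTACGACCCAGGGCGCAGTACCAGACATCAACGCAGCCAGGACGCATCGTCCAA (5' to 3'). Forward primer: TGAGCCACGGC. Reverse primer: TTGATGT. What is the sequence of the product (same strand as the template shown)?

5'-TGAGCCACGGCTAGATCAATGTACTCTTTACGACCCAGGGCGCAGTACCAGACATCAA-3'

Scanning the template, TGAGCCACGGC occurs at positions 45–55; this primer anneals to the bottom strand there with its 3' end pointing downstream.
Taking the reverse complement of TTGATGT gives ACATCAA, found at positions 96–102 on the template; the primer anneals here to the top strand with its 3' end pointing upstream.
The product is the template from position 45 through 102 (58 bp).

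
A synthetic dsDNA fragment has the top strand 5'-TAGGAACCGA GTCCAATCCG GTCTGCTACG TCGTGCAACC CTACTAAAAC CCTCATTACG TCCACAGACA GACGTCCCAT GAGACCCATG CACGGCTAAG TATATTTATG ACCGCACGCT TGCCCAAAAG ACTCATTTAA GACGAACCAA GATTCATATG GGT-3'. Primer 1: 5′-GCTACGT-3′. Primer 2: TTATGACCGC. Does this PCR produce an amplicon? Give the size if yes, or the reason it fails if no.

Primer 1 (GCTACGT) matches the top strand at positions 25–31 (3' end points downstream).
Primer 2 (TTATGACCGC) also matches the top strand directly, at positions 106–115 — its reverse complement GCGGTCATAA is not present.
Both primers anneal to the bottom strand with 3' ends pointing the same way, so neither can prime synthesis back toward the other.

No product — both primers anneal to the same strand and extend in the same direction.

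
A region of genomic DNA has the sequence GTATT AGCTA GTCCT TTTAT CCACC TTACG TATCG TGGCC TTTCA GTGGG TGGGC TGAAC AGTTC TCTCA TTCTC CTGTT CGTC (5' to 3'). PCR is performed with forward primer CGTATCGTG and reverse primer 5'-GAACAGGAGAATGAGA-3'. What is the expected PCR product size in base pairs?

53 bp

Scanning the template, CGTATCGTG occurs at positions 29–37; this primer anneals to the bottom strand there with its 3' end pointing downstream.
Taking the reverse complement of GAACAGGAGAATGAGA gives TCTCATTCTCCTGTTC, found at positions 66–81 on the template; the primer anneals here to the top strand with its 3' end pointing upstream.
Amplicon spans positions 29–81: 53 bp.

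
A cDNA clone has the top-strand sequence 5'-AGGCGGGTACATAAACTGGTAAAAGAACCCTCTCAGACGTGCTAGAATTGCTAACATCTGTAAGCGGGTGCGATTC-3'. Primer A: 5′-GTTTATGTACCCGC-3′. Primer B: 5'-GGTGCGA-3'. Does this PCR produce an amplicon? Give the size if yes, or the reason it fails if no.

No product — the primers' 3' ends point away from each other.

Primer A (GTTTATGTACCCGC) has reverse complement GCGGGTACATAAAC, which matches the top strand at positions 3–16; primer A anneals to the top strand there with its 3' end pointing upstream toward position 3.
Primer B (GGTGCGA) matches the top strand directly at positions 67–73; it anneals to the bottom strand with its 3' end pointing downstream toward position 73.
The 3' ends diverge (primer A extends toward position 1, primer B toward position 76), so the primers never converge on a shared product.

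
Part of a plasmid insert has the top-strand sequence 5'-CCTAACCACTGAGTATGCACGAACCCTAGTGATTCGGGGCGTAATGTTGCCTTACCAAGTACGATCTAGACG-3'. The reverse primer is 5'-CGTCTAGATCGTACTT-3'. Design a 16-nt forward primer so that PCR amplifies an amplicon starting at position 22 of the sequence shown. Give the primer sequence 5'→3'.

5'-AACCCTAGTGATTCGG-3'

The reverse primer's reverse complement AAGTACGATCTAGACG matches the template at positions 57–72; the product starts at position 22.
The forward primer is identical to the top strand over positions 22–37: AACCCTAGTGATTCGG.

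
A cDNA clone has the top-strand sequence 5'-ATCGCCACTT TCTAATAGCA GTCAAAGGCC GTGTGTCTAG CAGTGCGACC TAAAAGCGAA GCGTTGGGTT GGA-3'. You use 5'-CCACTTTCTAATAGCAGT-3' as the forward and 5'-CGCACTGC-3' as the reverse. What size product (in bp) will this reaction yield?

Forward primer CCACTTTCTAATAGCAGT is found on the top strand at positions 5–22.
Taking the reverse complement of CGCACTGC gives GCAGTGCG, found at positions 40–47 on the template; the primer anneals here to the top strand with its 3' end pointing upstream.
Amplicon spans positions 5–47: 43 bp.

43 bp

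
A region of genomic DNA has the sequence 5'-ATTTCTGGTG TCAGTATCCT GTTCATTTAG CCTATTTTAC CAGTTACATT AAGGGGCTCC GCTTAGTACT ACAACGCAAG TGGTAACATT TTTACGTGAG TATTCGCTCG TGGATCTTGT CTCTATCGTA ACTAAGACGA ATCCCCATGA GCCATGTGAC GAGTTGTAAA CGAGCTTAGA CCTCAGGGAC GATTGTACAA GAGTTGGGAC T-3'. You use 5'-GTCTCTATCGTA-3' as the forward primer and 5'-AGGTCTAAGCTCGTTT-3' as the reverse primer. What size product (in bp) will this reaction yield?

65 bp

Scanning the template, GTCTCTATCGTA occurs at positions 119–130; this primer anneals to the bottom strand there with its 3' end pointing downstream.
Reverse complement of the reverse primer: AAACGAGCTTAGACCT. This occurs on the top strand at positions 168–183.
The product runs from position 119 to position 183, so its length is 183 − 119 + 1 = 65 bp.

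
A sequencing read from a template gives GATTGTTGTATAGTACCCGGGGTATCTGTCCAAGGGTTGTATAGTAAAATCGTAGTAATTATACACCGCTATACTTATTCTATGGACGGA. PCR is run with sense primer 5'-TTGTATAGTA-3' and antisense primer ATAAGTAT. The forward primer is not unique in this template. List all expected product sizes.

73 bp, 42 bp

The forward primer TTGTATAGTA matches the top strand at positions 6–15, 37–46.
The reverse primer's reverse complement is ATACTTAT, matching at positions 71–78.
Each forward site pairs with the reverse site to give a product ending at position 78: sizes 73, 42 bp.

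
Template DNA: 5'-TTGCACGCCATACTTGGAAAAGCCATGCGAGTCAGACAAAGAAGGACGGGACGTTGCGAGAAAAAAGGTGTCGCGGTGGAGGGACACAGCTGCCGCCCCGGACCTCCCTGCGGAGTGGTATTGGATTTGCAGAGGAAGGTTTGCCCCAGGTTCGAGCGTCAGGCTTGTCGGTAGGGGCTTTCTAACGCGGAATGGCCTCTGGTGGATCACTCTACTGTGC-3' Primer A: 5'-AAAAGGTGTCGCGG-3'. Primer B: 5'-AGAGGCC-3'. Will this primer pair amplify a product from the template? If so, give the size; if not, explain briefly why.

Primer A (AAAAGGTGTCGCGG) matches the top strand at positions 63–76; it acts as a forward primer.
Primer B's reverse complement is GGCCTCT, matching the top strand at positions 194–200; it acts as a reverse primer.
The 3' ends face each other across positions 63–200, giving a 138 bp product.

Yes — a 138 bp product.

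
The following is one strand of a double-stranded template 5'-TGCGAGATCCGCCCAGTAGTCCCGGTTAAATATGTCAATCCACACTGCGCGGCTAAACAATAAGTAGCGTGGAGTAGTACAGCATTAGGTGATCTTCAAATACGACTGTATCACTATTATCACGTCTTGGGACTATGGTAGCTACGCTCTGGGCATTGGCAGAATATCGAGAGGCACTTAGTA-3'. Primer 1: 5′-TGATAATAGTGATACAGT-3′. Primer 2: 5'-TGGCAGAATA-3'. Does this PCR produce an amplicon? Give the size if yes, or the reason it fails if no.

No product — the primers' 3' ends point away from each other.

Primer 1 (TGATAATAGTGATACAGT) has reverse complement ACTGTATCACTATTATCA, which matches the top strand at positions 105–122; primer 1 anneals to the top strand there with its 3' end pointing upstream toward position 105.
Primer 2 (TGGCAGAATA) matches the top strand directly at positions 157–166; it anneals to the bottom strand with its 3' end pointing downstream toward position 166.
The 3' ends diverge (primer 1 extends toward position 1, primer 2 toward position 183), so the primers never converge on a shared product.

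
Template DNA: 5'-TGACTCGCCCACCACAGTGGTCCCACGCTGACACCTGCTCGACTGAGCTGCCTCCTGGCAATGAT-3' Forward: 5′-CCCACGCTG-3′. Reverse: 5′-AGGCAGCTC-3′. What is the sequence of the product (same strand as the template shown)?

5'-CCCACGCTGACACCTGCTCGACTGAGCTGCCT-3'

Scanning the template, CCCACGCTG occurs at positions 22–30; this primer anneals to the bottom strand there with its 3' end pointing downstream.
The reverse primer's reverse complement is GAGCTGCCT, which matches the template at positions 45–53.
The product is the template from position 22 through 53 (32 bp).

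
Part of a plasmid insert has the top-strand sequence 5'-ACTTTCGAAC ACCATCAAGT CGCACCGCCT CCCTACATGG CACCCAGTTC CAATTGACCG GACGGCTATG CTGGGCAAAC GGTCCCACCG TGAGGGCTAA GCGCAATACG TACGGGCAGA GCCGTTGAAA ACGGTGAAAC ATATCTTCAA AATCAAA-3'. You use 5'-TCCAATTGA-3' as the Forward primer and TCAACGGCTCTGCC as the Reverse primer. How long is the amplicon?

Forward primer TCCAATTGA is found on the top strand at positions 49–57.
Taking the reverse complement of TCAACGGCTCTGCC gives GGCAGAGCCGTTGA, found at positions 115–128 on the template; the primer anneals here to the top strand with its 3' end pointing upstream.
The product runs from position 49 to position 128, so its length is 128 − 49 + 1 = 80 bp.

80 bp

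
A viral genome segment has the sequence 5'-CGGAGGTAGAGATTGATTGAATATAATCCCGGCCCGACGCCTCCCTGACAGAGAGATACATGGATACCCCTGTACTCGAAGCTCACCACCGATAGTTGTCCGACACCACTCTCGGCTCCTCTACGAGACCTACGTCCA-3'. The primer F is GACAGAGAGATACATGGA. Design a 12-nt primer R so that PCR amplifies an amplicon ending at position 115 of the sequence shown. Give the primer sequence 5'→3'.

5'-CCGAGAGTGGTG-3'

The forward primer binds at positions 47–64; the product's 3' end on the top strand is position 115.
The reverse primer anneals to the top strand over positions 104–115, i.e. to CACCACTCTCGG.
Its sequence written 5'→3' is the reverse complement: CCGAGAGTGGTG.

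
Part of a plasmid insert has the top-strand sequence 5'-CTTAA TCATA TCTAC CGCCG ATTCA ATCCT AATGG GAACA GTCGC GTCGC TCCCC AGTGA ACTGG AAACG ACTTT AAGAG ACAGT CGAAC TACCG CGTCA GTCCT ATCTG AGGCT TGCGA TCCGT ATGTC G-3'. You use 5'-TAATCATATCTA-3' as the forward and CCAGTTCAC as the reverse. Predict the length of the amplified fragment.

63 bp

Forward primer TAATCATATCTA is found on the top strand at positions 3–14.
Taking the reverse complement of CCAGTTCAC gives GTGAACTGG, found at positions 57–65 on the template; the primer anneals here to the top strand with its 3' end pointing upstream.
Amplicon spans positions 3–65: 63 bp.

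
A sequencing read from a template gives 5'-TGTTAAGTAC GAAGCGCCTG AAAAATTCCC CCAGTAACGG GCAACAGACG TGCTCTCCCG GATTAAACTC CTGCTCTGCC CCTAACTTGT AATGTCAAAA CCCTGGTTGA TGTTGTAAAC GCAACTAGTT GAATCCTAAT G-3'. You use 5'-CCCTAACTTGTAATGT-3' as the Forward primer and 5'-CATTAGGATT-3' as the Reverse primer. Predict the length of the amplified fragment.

62 bp

The forward primer matches the template at positions 80–95.
Reverse complement of the reverse primer: AATCCTAATG. This occurs on the top strand at positions 132–141.
Amplicon spans positions 80–141: 62 bp.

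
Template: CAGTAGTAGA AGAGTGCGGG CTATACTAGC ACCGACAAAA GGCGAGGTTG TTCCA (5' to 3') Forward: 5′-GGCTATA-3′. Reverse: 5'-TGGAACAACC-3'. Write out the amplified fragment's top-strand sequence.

5'-GGCTATACTAGCACCGACAAAAGGCGAGGTTGTTCCA-3'

The forward primer matches the template at positions 19–25.
Reverse complement of the reverse primer: GGTTGTTCCA. This occurs on the top strand at positions 46–55.
The product is the template from position 19 through 55 (37 bp).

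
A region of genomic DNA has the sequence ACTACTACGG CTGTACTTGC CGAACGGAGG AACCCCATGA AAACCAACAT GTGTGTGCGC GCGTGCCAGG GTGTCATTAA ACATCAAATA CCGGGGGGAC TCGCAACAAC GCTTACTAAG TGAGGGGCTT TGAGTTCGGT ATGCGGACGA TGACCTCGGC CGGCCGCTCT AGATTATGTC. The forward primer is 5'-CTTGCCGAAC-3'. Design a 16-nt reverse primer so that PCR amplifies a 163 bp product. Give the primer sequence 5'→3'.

The forward primer binds at positions 16–25, so a 163 bp product ends at position 16 + 163 − 1 = 178.
The reverse primer anneals to the top strand over positions 163–178, i.e. to GCCGCTCTAGATTATG.
Its sequence written 5'→3' is the reverse complement: CATAATCTAGAGCGGC.

5'-CATAATCTAGAGCGGC-3'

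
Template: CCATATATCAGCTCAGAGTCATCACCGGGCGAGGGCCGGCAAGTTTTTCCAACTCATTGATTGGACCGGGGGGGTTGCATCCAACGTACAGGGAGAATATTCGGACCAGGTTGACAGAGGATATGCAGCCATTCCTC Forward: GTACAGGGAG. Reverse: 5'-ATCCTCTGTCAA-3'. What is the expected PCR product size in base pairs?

Scanning the template, GTACAGGGAG occurs at positions 86–95; this primer anneals to the bottom strand there with its 3' end pointing downstream.
Taking the reverse complement of ATCCTCTGTCAA gives TTGACAGAGGAT, found at positions 111–122 on the template; the primer anneals here to the top strand with its 3' end pointing upstream.
Amplicon spans positions 86–122: 37 bp.

37 bp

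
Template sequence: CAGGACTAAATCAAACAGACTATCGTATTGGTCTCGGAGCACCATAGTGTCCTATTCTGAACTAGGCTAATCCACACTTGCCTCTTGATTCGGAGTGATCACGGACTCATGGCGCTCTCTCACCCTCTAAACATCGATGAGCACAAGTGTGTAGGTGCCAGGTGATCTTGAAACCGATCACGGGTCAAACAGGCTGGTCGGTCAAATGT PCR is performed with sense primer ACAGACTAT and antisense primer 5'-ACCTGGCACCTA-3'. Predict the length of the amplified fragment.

149 bp

The forward primer matches the template at positions 15–23.
Reverse complement of the reverse primer: TAGGTGCCAGGT. This occurs on the top strand at positions 152–163.
The product runs from position 15 to position 163, so its length is 163 − 15 + 1 = 149 bp.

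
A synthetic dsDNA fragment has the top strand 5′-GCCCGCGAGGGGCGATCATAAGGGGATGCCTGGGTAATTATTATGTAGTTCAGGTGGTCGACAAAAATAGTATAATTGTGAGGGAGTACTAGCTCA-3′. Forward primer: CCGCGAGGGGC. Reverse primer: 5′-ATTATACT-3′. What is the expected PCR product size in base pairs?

74 bp

Forward primer CCGCGAGGGGC is found on the top strand at positions 3–13.
Reverse complement of the reverse primer: AGTATAAT. This occurs on the top strand at positions 69–76.
Amplicon spans positions 3–76: 74 bp.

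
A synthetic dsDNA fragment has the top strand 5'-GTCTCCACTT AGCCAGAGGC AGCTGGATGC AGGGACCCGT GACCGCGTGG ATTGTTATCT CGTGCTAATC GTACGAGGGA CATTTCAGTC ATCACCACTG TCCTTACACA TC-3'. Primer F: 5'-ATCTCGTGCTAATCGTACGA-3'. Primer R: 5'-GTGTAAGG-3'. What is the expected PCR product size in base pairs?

53 bp

The forward primer matches the template at positions 57–76.
Taking the reverse complement of GTGTAAGG gives CCTTACAC, found at positions 102–109 on the template; the primer anneals here to the top strand with its 3' end pointing upstream.
Product length = (reverse-primer end) − (forward-primer start) + 1 = 109 − 57 + 1 = 53 bp.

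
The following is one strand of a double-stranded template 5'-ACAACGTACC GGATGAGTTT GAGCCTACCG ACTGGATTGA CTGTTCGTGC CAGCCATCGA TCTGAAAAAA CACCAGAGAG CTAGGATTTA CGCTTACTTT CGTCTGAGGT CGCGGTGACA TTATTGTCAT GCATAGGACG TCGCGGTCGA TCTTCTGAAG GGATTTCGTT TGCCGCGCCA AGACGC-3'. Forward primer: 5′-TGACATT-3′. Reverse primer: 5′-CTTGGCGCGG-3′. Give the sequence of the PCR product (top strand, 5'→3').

5'-TGACATTATTGTCATGCATAGGACGTCGCGGTCGATCTTCTGAAGGGATTTCGTTTGCCGCGCCAAG-3'

Scanning the template, TGACATT occurs at positions 116–122; this primer anneals to the bottom strand there with its 3' end pointing downstream.
Taking the reverse complement of CTTGGCGCGG gives CCGCGCCAAG, found at positions 173–182 on the template; the primer anneals here to the top strand with its 3' end pointing upstream.
The product is the template from position 116 through 182 (67 bp).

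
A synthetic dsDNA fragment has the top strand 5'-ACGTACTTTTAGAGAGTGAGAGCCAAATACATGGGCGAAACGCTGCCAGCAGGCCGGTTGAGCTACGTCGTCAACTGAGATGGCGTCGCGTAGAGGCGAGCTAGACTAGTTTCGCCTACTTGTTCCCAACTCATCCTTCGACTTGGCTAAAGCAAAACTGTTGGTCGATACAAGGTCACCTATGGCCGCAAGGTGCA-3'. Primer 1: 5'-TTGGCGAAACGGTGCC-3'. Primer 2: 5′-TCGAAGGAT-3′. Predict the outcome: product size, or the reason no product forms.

Primer 1 (TTGGCGAAACGGTGCC) does not match the top strand, and its reverse complement GGCACCGTTTCGCCAA does not match either.
With no annealing site for primer 1, no amplification occurs.

No product — primer 1 has no binding site in the template.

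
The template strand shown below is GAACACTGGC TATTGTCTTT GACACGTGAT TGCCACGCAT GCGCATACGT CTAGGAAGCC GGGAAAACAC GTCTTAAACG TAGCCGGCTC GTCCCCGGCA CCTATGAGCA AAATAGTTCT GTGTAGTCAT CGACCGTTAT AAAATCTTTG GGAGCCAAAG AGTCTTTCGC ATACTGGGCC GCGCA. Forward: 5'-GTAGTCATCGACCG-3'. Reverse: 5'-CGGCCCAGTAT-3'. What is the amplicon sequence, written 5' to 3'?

5'-GTAGTCATCGACCGTTATAAAATCTTTGGGAGCCAAAGAGTCTTTCGCATACTGGGCCG-3'

Scanning the template, GTAGTCATCGACCG occurs at positions 123–136; this primer anneals to the bottom strand there with its 3' end pointing downstream.
Taking the reverse complement of CGGCCCAGTAT gives ATACTGGGCCG, found at positions 171–181 on the template; the primer anneals here to the top strand with its 3' end pointing upstream.
The product is the template from position 123 through 181 (59 bp).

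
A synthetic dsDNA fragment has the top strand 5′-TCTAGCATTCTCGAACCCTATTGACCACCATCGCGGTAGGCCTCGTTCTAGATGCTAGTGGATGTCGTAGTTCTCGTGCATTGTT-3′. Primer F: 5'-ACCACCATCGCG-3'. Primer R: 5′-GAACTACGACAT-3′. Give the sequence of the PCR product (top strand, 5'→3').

5'-ACCACCATCGCGGTAGGCCTCGTTCTAGATGCTAGTGGATGTCGTAGTTC-3'

The forward primer matches the template at positions 24–35.
Reverse complement of the reverse primer: ATGTCGTAGTTC. This occurs on the top strand at positions 62–73.
The product is the template from position 24 through 73 (50 bp).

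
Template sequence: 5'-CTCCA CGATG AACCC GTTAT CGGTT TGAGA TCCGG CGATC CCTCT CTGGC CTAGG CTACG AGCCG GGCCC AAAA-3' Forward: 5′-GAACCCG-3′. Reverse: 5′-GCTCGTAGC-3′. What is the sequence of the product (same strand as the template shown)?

5'-GAACCCGTTATCGGTTTGAGATCCGGCGATCCCTCTCTGGCCTAGGCTACGAGC-3'

Scanning the template, GAACCCG occurs at positions 10–16; this primer anneals to the bottom strand there with its 3' end pointing downstream.
Taking the reverse complement of GCTCGTAGC gives GCTACGAGC, found at positions 55–63 on the template; the primer anneals here to the top strand with its 3' end pointing upstream.
The product is the template from position 10 through 63 (54 bp).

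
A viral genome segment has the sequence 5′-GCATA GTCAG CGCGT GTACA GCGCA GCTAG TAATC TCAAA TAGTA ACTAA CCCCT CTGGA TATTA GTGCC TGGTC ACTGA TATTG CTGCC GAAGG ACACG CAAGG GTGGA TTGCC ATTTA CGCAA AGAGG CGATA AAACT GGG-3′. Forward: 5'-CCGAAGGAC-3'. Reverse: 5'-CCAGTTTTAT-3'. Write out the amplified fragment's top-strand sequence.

5'-CCGAAGGACACGCAAGGGTGGATTGCCATTTACGCAAAGAGGCGATAAAACTGG-3'

Forward primer CCGAAGGAC is found on the top strand at positions 89–97.
Taking the reverse complement of CCAGTTTTAT gives ATAAAACTGG, found at positions 133–142 on the template; the primer anneals here to the top strand with its 3' end pointing upstream.
The product is the template from position 89 through 142 (54 bp).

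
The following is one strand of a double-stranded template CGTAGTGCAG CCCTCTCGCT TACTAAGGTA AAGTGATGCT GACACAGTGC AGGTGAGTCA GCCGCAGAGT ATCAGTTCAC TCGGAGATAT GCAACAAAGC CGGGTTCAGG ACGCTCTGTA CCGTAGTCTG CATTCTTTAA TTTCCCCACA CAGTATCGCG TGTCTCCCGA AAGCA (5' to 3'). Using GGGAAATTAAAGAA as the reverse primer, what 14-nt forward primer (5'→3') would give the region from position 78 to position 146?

5'-CACTCGGAGATATG-3'

The reverse primer's reverse complement TTCTTTAATTTCCC matches the template at positions 133–146; the product starts at position 78.
The forward primer is identical to the top strand over positions 78–91: CACTCGGAGATATG.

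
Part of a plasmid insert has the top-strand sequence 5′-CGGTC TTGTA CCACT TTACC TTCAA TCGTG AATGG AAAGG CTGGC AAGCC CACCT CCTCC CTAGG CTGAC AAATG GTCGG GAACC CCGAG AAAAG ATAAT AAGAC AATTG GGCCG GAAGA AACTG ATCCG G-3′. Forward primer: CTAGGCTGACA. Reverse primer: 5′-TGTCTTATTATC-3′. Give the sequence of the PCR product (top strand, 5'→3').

The forward primer matches the template at positions 61–71.
Reverse complement of the reverse primer: GATAATAAGACA. This occurs on the top strand at positions 95–106.
The product is the template from position 61 through 106 (46 bp).

5'-CTAGGCTGACAAATGGTCGGGAACCCCGAGAAAAGATAATAAGACA-3'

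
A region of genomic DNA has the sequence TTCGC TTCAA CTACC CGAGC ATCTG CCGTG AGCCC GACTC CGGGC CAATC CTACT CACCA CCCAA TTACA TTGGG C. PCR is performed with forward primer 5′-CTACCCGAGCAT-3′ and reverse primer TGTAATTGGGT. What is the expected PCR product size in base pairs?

The forward primer matches the template at positions 11–22.
The reverse primer's reverse complement is ACCCAATTACA, which matches the template at positions 60–70.
Amplicon spans positions 11–70: 60 bp.

60 bp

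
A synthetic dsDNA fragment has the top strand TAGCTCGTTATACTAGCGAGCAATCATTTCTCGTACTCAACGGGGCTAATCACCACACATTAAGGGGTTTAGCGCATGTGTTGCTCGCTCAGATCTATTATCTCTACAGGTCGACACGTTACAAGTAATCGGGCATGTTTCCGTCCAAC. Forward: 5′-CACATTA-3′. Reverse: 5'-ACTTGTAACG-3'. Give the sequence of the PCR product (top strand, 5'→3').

Forward primer CACATTA is found on the top strand at positions 56–62.
The reverse primer's reverse complement is CGTTACAAGT, which matches the template at positions 117–126.
The product is the template from position 56 through 126 (71 bp).

5'-CACATTAAGGGGTTTAGCGCATGTGTTGCTCGCTCAGATCTATTATCTCTACAGGTCGACACGTTACAAGT-3'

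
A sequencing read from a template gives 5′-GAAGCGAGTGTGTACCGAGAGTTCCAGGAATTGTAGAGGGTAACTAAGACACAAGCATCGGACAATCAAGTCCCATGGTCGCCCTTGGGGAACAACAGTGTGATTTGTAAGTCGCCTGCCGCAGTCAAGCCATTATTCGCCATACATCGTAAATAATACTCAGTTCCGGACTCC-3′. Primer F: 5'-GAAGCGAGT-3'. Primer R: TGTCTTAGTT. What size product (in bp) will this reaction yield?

The forward primer matches the template at positions 1–9.
Taking the reverse complement of TGTCTTAGTT gives AACTAAGACA, found at positions 42–51 on the template; the primer anneals here to the top strand with its 3' end pointing upstream.
Product length = (reverse-primer end) − (forward-primer start) + 1 = 51 − 1 + 1 = 51 bp.

51 bp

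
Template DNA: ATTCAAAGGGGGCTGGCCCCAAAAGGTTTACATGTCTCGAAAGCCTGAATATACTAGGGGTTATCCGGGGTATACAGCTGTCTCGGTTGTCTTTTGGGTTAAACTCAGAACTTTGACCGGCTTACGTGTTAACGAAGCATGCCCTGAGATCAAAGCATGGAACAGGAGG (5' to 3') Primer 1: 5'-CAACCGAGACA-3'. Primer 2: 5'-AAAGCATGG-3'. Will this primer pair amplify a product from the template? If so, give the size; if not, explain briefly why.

Primer 1 (CAACCGAGACA) has reverse complement TGTCTCGGTTG, which matches the top strand at positions 79–89; primer 1 anneals to the top strand there with its 3' end pointing upstream toward position 79.
Primer 2 (AAAGCATGG) matches the top strand directly at positions 152–160; it anneals to the bottom strand with its 3' end pointing downstream toward position 160.
The 3' ends diverge (primer 1 extends toward position 1, primer 2 toward position 169), so the primers never converge on a shared product.

No product — the primers' 3' ends point away from each other.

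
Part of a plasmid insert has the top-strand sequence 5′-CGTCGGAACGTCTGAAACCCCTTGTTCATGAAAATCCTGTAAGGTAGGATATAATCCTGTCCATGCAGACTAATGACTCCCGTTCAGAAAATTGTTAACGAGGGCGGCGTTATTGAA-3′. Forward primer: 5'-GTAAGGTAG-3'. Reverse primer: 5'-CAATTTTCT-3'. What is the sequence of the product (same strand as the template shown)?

5'-GTAAGGTAGGATATAATCCTGTCCATGCAGACTAATGACTCCCGTTCAGAAAATTG-3'

Forward primer GTAAGGTAG is found on the top strand at positions 39–47.
The reverse primer's reverse complement is AGAAAATTG, which matches the template at positions 86–94.
The product is the template from position 39 through 94 (56 bp).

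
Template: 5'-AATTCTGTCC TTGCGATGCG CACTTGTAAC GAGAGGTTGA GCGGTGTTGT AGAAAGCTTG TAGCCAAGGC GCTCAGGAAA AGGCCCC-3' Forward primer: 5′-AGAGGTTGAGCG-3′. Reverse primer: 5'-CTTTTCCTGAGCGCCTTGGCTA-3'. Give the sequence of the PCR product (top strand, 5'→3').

Forward primer AGAGGTTGAGCG is found on the top strand at positions 32–43.
Taking the reverse complement of CTTTTCCTGAGCGCCTTGGCTA gives TAGCCAAGGCGCTCAGGAAAAG, found at positions 61–82 on the template; the primer anneals here to the top strand with its 3' end pointing upstream.
The product is the template from position 32 through 82 (51 bp).

5'-AGAGGTTGAGCGGTGTTGTAGAAAGCTTGTAGCCAAGGCGCTCAGGAAAAG-3'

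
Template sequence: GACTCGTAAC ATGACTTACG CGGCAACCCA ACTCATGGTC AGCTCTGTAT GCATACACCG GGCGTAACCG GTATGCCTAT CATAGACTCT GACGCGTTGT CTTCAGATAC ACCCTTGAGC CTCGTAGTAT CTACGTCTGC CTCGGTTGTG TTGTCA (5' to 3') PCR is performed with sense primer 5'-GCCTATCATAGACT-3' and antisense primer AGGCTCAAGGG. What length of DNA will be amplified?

The forward primer matches the template at positions 75–88.
Taking the reverse complement of AGGCTCAAGGG gives CCCTTGAGCCT, found at positions 112–122 on the template; the primer anneals here to the top strand with its 3' end pointing upstream.
Amplicon spans positions 75–122: 48 bp.

48 bp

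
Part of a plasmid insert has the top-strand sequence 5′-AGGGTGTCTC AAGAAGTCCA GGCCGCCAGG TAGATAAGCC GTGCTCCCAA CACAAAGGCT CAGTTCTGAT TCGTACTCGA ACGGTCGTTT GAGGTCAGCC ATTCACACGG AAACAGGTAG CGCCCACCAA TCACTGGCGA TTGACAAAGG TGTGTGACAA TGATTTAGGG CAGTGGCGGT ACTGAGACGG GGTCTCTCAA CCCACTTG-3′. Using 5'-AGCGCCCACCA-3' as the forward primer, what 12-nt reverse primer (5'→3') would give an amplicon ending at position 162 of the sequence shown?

The forward primer binds at positions 119–129; the product's 3' end on the top strand is position 162.
The reverse primer anneals to the top strand over positions 151–162, i.e. to TGTGTGACAATG.
Its sequence written 5'→3' is the reverse complement: CATTGTCACACA.

5'-CATTGTCACACA-3'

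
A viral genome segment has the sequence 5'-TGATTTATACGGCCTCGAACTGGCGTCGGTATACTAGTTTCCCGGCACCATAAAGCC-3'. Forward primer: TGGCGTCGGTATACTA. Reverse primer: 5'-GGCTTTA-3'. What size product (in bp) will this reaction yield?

37 bp

Forward primer TGGCGTCGGTATACTA is found on the top strand at positions 21–36.
The reverse primer's reverse complement is TAAAGCC, which matches the template at positions 51–57.
Product length = (reverse-primer end) − (forward-primer start) + 1 = 57 − 21 + 1 = 37 bp.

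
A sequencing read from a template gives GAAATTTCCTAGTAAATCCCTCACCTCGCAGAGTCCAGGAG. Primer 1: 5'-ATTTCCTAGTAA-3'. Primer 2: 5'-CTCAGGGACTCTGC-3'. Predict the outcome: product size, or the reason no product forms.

Primer 2 (CTCAGGGACTCTGC) does not match the top strand, and its reverse complement GCAGAGTCCCTGAG does not match either.
With no annealing site for primer 2, no amplification occurs.

No product — primer 2 has no binding site in the template.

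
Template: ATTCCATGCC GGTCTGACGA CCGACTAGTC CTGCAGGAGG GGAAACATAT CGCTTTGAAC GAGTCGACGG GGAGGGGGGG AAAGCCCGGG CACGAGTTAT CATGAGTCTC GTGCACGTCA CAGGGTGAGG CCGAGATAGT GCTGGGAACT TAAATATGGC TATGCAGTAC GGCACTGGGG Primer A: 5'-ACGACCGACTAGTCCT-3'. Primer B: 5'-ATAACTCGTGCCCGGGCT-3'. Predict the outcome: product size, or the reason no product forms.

Yes — an 84 bp product.

Primer A (ACGACCGACTAGTCCT) matches the top strand at positions 17–32; it acts as a forward primer.
Primer B's reverse complement is AGCCCGGGCACGAGTTAT, matching the top strand at positions 83–100; it acts as a reverse primer.
The 3' ends face each other across positions 17–100, giving an 84 bp product.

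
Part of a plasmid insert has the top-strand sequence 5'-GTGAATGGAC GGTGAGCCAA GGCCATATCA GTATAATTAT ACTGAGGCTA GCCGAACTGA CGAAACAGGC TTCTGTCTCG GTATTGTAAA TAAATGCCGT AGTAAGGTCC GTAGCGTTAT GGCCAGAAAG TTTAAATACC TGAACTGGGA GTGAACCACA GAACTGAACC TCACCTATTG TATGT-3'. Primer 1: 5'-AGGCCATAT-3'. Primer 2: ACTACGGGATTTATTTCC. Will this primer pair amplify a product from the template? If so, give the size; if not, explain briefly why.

No product — primer 2 has no binding site in the template.

Primer 2 (ACTACGGGATTTATTTCC) does not match the top strand, and its reverse complement GGAAATAAATCCCGTAGT does not match either.
With no annealing site for primer 2, no amplification occurs.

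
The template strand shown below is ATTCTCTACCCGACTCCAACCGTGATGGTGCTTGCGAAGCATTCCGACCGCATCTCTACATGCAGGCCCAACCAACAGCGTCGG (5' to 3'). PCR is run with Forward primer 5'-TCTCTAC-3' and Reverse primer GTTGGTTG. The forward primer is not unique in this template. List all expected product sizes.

74 bp, 24 bp

The forward primer TCTCTAC matches the top strand at positions 3–9, 53–59.
The reverse primer's reverse complement is CAACCAAC, matching at positions 69–76.
Each forward site pairs with the reverse site to give a product ending at position 76: sizes 74, 24 bp.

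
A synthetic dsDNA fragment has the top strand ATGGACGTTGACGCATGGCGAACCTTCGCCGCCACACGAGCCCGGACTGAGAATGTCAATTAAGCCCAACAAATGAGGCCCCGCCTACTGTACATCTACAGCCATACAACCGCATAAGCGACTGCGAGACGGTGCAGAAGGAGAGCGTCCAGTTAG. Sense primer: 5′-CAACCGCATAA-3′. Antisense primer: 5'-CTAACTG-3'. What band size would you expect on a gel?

The forward primer matches the template at positions 107–117.
Reverse complement of the reverse primer: CAGTTAG. This occurs on the top strand at positions 150–156.
Amplicon spans positions 107–156: 50 bp.

50 bp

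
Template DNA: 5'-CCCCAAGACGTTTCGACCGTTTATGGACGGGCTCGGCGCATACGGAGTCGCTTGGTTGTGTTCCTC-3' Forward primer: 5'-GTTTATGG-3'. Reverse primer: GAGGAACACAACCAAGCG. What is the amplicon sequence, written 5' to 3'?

Forward primer GTTTATGG is found on the top strand at positions 19–26.
The reverse primer's reverse complement is CGCTTGGTTGTGTTCCTC, which matches the template at positions 49–66.
The product is the template from position 19 through 66 (48 bp).

5'-GTTTATGGACGGGCTCGGCGCATACGGAGTCGCTTGGTTGTGTTCCTC-3'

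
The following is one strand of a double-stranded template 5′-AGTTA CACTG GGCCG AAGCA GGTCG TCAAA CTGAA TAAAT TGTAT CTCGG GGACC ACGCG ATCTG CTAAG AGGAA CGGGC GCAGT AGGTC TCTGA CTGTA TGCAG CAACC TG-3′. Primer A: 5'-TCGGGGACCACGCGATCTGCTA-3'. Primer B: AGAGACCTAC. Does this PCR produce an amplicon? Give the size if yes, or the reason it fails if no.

Yes — a 47 bp product.

Primer A (TCGGGGACCACGCGATCTGCTA) matches the top strand at positions 47–68; it acts as a forward primer.
Primer B's reverse complement is GTAGGTCTCT, matching the top strand at positions 84–93; it acts as a reverse primer.
The 3' ends face each other across positions 47–93, giving a 47 bp product.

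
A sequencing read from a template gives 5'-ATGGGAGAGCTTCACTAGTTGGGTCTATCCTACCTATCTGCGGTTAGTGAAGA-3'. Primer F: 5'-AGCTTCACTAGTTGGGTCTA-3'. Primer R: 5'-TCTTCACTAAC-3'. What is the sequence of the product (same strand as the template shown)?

5'-AGCTTCACTAGTTGGGTCTATCCTACCTATCTGCGGTTAGTGAAGA-3'

The forward primer matches the template at positions 8–27.
Reverse complement of the reverse primer: GTTAGTGAAGA. This occurs on the top strand at positions 43–53.
The product is the template from position 8 through 53 (46 bp).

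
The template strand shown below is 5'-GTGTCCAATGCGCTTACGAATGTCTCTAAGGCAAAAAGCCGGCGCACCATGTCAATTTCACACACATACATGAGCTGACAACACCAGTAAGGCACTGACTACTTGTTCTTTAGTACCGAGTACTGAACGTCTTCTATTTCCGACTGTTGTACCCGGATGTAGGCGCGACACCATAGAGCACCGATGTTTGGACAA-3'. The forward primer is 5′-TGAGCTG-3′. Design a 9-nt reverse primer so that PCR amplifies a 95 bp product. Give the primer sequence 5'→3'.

5'-CGCCTACAT-3'

The forward primer binds at positions 71–77, so a 95 bp product ends at position 71 + 95 − 1 = 165.
The reverse primer anneals to the top strand over positions 157–165, i.e. to ATGTAGGCG.
Its sequence written 5'→3' is the reverse complement: CGCCTACAT.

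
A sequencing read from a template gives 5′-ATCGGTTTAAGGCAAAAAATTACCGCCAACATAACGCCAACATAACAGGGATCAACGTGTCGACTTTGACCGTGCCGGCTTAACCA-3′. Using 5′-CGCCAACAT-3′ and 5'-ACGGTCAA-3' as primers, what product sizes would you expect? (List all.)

50 bp, 39 bp

The forward primer CGCCAACAT matches the top strand at positions 24–32, 35–43.
The reverse primer's reverse complement is TTGACCGT, matching at positions 66–73.
Each forward site pairs with the reverse site to give a product ending at position 73: sizes 50, 39 bp.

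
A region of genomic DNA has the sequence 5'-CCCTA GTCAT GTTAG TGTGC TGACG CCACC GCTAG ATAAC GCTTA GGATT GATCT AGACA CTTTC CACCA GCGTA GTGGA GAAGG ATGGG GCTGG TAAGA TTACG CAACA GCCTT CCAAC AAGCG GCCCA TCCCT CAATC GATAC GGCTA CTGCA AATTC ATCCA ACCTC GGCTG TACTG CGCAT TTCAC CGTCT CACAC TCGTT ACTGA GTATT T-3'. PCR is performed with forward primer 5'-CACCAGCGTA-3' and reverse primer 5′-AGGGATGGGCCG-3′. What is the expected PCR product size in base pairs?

Forward primer CACCAGCGTA is found on the top strand at positions 66–75.
Reverse complement of the reverse primer: CGGCCCATCCCT. This occurs on the top strand at positions 124–135.
Product length = (reverse-primer end) − (forward-primer start) + 1 = 135 − 66 + 1 = 70 bp.

70 bp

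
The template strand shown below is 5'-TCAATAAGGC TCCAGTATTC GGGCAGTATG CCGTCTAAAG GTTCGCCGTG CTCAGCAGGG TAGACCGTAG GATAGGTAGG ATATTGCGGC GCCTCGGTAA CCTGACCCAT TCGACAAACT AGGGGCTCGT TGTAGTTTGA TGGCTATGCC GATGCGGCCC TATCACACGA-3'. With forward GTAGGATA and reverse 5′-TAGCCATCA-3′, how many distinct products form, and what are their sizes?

Two products: 80 bp, 71 bp

The forward primer GTAGGATA matches the top strand at positions 67–74, 76–83.
The reverse primer's reverse complement is TGATGGCTA, matching at positions 138–146.
Each forward site pairs with the reverse site to give a product ending at position 146: sizes 80, 71 bp.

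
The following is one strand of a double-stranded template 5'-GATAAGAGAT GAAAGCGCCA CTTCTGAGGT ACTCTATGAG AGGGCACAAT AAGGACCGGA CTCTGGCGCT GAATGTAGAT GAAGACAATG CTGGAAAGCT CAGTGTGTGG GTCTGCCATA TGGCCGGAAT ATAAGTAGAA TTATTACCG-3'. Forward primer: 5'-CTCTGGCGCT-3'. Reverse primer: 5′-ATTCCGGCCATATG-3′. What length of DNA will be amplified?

Forward primer CTCTGGCGCT is found on the top strand at positions 61–70.
Reverse complement of the reverse primer: CATATGGCCGGAAT. This occurs on the top strand at positions 117–130.
Product length = (reverse-primer end) − (forward-primer start) + 1 = 130 − 61 + 1 = 70 bp.

70 bp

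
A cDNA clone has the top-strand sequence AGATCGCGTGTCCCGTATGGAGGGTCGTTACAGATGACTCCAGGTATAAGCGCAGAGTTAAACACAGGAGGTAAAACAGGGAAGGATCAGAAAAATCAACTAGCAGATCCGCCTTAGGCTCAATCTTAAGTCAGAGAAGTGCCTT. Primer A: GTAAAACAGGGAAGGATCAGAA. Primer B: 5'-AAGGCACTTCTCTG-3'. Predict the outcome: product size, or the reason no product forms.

Yes — a 75 bp product.

Primer A (GTAAAACAGGGAAGGATCAGAA) matches the top strand at positions 71–92; it acts as a forward primer.
Primer B's reverse complement is CAGAGAAGTGCCTT, matching the top strand at positions 132–145; it acts as a reverse primer.
The 3' ends face each other across positions 71–145, giving a 75 bp product.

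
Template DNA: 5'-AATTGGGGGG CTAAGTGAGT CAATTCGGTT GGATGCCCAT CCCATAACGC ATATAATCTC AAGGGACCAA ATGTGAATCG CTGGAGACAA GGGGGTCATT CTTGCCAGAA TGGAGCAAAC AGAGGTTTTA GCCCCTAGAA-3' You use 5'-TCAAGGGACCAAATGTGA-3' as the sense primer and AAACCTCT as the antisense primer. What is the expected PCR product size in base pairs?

Scanning the template, TCAAGGGACCAAATGTGA occurs at positions 59–76; this primer anneals to the bottom strand there with its 3' end pointing downstream.
Reverse complement of the reverse primer: AGAGGTTT. This occurs on the top strand at positions 121–128.
Product length = (reverse-primer end) − (forward-primer start) + 1 = 128 − 59 + 1 = 70 bp.

70 bp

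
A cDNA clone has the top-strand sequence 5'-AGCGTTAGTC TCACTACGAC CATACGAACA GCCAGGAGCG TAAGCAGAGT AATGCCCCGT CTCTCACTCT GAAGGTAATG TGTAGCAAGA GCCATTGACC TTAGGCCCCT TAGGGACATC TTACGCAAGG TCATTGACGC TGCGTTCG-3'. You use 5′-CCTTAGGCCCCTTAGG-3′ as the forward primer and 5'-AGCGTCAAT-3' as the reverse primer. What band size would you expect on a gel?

The forward primer matches the template at positions 99–114.
Reverse complement of the reverse primer: ATTGACGCT. This occurs on the top strand at positions 133–141.
Amplicon spans positions 99–141: 43 bp.

43 bp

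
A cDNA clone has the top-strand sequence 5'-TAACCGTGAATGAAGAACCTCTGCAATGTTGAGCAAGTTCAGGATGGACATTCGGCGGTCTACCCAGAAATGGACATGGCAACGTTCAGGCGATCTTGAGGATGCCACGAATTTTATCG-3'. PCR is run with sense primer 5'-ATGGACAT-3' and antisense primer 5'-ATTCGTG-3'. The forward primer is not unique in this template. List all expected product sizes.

69 bp, 43 bp

The forward primer ATGGACAT matches the top strand at positions 44–51, 70–77.
The reverse primer's reverse complement is CACGAAT, matching at positions 106–112.
Each forward site pairs with the reverse site to give a product ending at position 112: sizes 69, 43 bp.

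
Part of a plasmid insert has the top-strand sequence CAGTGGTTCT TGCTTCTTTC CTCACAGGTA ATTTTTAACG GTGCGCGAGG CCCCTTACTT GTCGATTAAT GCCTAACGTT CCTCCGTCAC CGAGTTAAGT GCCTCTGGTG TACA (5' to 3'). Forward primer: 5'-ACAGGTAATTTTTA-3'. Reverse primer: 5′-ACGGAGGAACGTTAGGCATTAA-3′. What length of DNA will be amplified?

64 bp

Scanning the template, ACAGGTAATTTTTA occurs at positions 24–37; this primer anneals to the bottom strand there with its 3' end pointing downstream.
The reverse primer's reverse complement is TTAATGCCTAACGTTCCTCCGT, which matches the template at positions 66–87.
The product runs from position 24 to position 87, so its length is 87 − 24 + 1 = 64 bp.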